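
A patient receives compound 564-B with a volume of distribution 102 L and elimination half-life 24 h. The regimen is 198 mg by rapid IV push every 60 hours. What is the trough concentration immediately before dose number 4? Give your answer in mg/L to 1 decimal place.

0.4 mg/L

f = (1/2)^(τ/t½) = (1/2)^(60/24) ≈ 0.1768.
C₀ = D/Vd = 198/102 ≈ 1.941 mg/L.
Before the 4th dose, 3 doses have been given. Superposition: Cmin = C₀·(f + f² + … + f^3).
≈ 1.941 × (0.1768 + 0.0313 + 0.0055) ≈ 1.941 × 0.2136 ≈ 0.415 mg/L.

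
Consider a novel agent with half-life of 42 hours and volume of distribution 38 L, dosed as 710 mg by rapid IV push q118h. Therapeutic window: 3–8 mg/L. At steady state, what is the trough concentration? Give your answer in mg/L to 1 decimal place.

Over one 118-h interval, 118/42 ≈ 2.8095 half-lives elapse, leaving f ≈ 0.1426 of each dose.
Single-dose peak C₀ = D/Vd = 710/38 ≈ 18.684 mg/L.
Steady-state trough Cmin,ss = C₀·f/(1−f) ≈ 18.684 × 0.1426/0.8574 ≈ 3.107 mg/L.
Trough 3.1 mg/L vs MEC 3 mg/L: adequate.

3.1 mg/L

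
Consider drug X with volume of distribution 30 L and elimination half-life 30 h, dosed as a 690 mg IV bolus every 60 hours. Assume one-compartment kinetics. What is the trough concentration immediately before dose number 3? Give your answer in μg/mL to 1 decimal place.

f = (1/2)^(τ/t½) = (1/2)^(60/30) ≈ 0.2500.
C₀ = D/Vd = 690/30 ≈ 23.000 μg/mL.
Before the 3rd dose, 2 doses have been given. Superposition: Cmin = C₀·(f + f²).
≈ 23.000 × (0.2500 + 0.0625) ≈ 23.000 × 0.3125 ≈ 7.188 μg/mL.

7.2 μg/mL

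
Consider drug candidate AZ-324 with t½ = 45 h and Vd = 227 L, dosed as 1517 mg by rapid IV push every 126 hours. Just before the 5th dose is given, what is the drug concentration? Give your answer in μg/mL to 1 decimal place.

1.1 μg/mL

f = (1/2)^(τ/t½) = (1/2)^(126/45) ≈ 0.1436.
C₀ = D/Vd = 1517/227 ≈ 6.683 μg/mL.
Before the 5th dose, 4 doses have been given. Superposition: Cmin = C₀·(f + f² + … + f^4).
≈ 6.683 × (0.1436 + 0.0206 + 0.0030 + 0.0004) ≈ 6.683 × 0.1676 ≈ 1.120 μg/mL.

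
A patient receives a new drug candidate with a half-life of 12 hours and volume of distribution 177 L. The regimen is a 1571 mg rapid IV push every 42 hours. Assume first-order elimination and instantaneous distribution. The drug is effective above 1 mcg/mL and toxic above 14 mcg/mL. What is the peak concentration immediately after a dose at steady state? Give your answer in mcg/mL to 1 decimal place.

9.7 mcg/mL

k = ln2/t½ = ln2/12 ≈ 0.057762 h⁻¹; fraction remaining f = e^(−kτ) = e^(−0.057762×42) ≈ 0.0884.
Accumulation ratio R = 1/(1 − f) ≈ 1/0.9116 ≈ 1.0970.
Single-dose peak C₀ = D/Vd = 1571/177 ≈ 8.876 mcg/mL.
Steady-state peak Cmax,ss = C₀·R ≈ 8.876 × 1.0970 ≈ 9.737 mcg/mL.
Peak 9.7 mcg/mL vs MTC 14 mcg/mL: below toxic threshold.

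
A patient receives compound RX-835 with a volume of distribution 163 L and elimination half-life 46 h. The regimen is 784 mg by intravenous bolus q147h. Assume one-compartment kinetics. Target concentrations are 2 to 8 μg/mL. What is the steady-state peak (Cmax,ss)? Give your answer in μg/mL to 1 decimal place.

5.4 μg/mL

τ/t½ = 147/46 ≈ 3.1957, so fraction remaining f = (1/2)^(147/46) ≈ 0.1091.
At steady state, accumulation factor R = 1/(1 − e^(−kτ)) ≈ 1.1225.
Single-dose peak C₀ = D/Vd = 784/163 ≈ 4.810 μg/mL.
Cmax,ss = C₀/(1 − f) ≈ 4.810/0.8909 ≈ 5.399 μg/mL.
Peak 5.4 μg/mL vs MTC 8 μg/mL: below toxic threshold.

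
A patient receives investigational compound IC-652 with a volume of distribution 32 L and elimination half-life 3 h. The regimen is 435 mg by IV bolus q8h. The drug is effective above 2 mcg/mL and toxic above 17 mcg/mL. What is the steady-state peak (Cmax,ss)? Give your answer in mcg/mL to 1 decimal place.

16.1 mcg/mL

k = ln2/t½ = ln2/3 ≈ 0.231049 h⁻¹; fraction remaining f = e^(−kτ) = e^(−0.231049×8) ≈ 0.1575.
At steady state, accumulation factor R = 1/(1 − e^(−kτ)) ≈ 1.1869.
Single-dose peak C₀ = D/Vd = 435/32 ≈ 13.594 mcg/mL.
Steady-state peak Cmax,ss = C₀·R ≈ 13.594 × 1.1869 ≈ 16.135 mcg/mL.
Peak 16.1 mcg/mL vs MTC 17 mcg/mL: below toxic threshold.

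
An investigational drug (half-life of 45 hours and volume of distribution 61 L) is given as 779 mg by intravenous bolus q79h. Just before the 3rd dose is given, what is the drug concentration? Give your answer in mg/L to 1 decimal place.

4.9 mg/L

f = (1/2)^(τ/t½) = (1/2)^(79/45) ≈ 0.2962.
C₀ = D/Vd = 779/61 ≈ 12.770 mg/L.
Before the 3rd dose, 2 doses have been given. Superposition: Cmin = C₀·(f + f²).
≈ 12.770 × (0.2962 + 0.0877) ≈ 12.770 × 0.3839 ≈ 4.902 mg/L.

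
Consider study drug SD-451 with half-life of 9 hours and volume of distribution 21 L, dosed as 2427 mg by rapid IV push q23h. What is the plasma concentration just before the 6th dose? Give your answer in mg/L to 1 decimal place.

23.7 mg/L

f = (1/2)^(τ/t½) = (1/2)^(23/9) ≈ 0.1701.
C₀ = D/Vd = 2427/21 ≈ 115.571 mg/L.
Before the 6th dose, 5 doses have been given. Superposition: Cmin = C₀·(f + f² + … + f^5).
≈ 115.571 × (0.1701 + 0.0289 + 0.0049 + 0.0008 + 0.0001) ≈ 115.571 × 0.2048 ≈ 23.669 mg/L.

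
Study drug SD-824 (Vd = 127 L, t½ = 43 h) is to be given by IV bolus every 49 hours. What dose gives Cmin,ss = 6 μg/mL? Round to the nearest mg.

τ/t½ = 49/43 ≈ 1.1395, so f = (1/2)^(49/43) ≈ 0.453906.
Cmin,ss = (D/Vd)·f/(1−f), so D = Cmin,ss·Vd·(1−f)/f.
D = 6 × 127 × (1−f)/f ≈ 6 × 127 × 1.20310 ≈ 916.76 mg.

917 mg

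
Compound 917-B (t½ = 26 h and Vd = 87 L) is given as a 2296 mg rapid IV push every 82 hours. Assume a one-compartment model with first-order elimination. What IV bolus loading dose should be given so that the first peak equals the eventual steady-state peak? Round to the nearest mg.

f = (1/2)^(82/26) ≈ 0.112356; accumulation ratio R = 1/(1−f) ≈ 1.12658.
Loading dose to hit Cmax,ss on first dose: D_load = D_maint·R ≈ 2296 × 1.12658 ≈ 2586.63 mg.

2587 mg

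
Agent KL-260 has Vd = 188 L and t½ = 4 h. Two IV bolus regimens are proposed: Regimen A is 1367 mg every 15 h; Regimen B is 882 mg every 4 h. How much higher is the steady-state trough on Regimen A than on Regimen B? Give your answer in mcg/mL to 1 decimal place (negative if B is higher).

Regimen A: f = (1/2)^(15/4) ≈ 0.0743; Cmin,ss = (1367/188)·f/(1−f) ≈ 0.584 mcg/mL.
Regimen B: f = (1/2)^(4/4) ≈ 0.5000; Cmin,ss = (882/188)·f/(1−f) ≈ 4.691 mcg/mL.
Difference ≈ 0.584 − 4.691 ≈ -4.107 mcg/mL.

-4.1 mcg/mL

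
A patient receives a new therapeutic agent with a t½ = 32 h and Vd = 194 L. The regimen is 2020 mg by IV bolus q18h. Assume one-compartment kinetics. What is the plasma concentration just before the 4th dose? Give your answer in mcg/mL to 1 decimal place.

f = (1/2)^(τ/t½) = (1/2)^(18/32) ≈ 0.6771.
C₀ = D/Vd = 2020/194 ≈ 10.412 mcg/mL.
Before the 4th dose, 3 doses have been given. Superposition: Cmin = C₀·(f + f² + … + f^3).
≈ 10.412 × (0.6771 + 0.4585 + 0.3104) ≈ 10.412 × 1.4460 ≈ 15.056 mcg/mL.

15.1 mcg/mL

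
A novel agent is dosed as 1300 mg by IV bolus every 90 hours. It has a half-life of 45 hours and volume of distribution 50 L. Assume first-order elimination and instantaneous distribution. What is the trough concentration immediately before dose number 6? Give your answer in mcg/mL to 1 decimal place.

f = (1/2)^(τ/t½) = (1/2)^(90/45) ≈ 0.2500.
C₀ = D/Vd = 1300/50 ≈ 26.000 mcg/mL.
Before the 6th dose, 5 doses have been given. Superposition: Cmin = C₀·(f + f² + … + f^5).
≈ 26.000 × (0.2500 + 0.0625 + 0.0156 + 0.0039 + 0.0010) ≈ 26.000 × 0.3330 ≈ 8.658 mcg/mL.

8.7 mcg/mL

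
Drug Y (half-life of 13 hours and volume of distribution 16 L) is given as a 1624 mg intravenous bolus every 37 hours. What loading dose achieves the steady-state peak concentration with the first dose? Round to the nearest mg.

f = (1/2)^(37/13) ≈ 0.139066; accumulation ratio R = 1/(1−f) ≈ 1.16153.
Loading dose to hit Cmax,ss on first dose: D_load = D_maint·R ≈ 1624 × 1.16153 ≈ 1886.32 mg.

1886 mg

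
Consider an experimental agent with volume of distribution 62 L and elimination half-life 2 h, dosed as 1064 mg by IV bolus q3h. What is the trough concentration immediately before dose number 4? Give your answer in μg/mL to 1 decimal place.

9.0 μg/mL

f = (1/2)^(τ/t½) = (1/2)^(3/2) ≈ 0.3536.
C₀ = D/Vd = 1064/62 ≈ 17.161 μg/mL.
Before the 4th dose, 3 doses have been given. Superposition: Cmin = C₀·(f + f² + … + f^3).
≈ 17.161 × (0.3536 + 0.1250 + 0.0442) ≈ 17.161 × 0.5228 ≈ 8.972 μg/mL.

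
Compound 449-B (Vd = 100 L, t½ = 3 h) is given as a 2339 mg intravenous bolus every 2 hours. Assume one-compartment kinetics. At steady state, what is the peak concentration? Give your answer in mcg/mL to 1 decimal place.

63.2 mcg/mL

k = ln2/t½ = ln2/3 ≈ 0.231049 h⁻¹; fraction remaining f = e^(−kτ) = e^(−0.231049×2) ≈ 0.6300.
Accumulation ratio R = 1/(1 − f) ≈ 1/0.3700 ≈ 2.7027.
Each bolus raises the concentration by D/Vd = 2339/100 ≈ 23.390 mcg/mL.
Steady-state peak Cmax,ss = C₀·R ≈ 23.390 × 2.7027 ≈ 63.216 mcg/mL.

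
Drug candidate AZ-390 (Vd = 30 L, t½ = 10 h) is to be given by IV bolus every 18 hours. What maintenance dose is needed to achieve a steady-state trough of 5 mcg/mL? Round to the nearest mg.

372 mg

τ/t½ = 18/10 ≈ 1.8, so f = (1/2)^(18/10) ≈ 0.287175.
Cmin,ss = (D/Vd)·f/(1−f), so D = Cmin,ss·Vd·(1−f)/f.
D = 5 × 30 × (1−f)/f ≈ 5 × 30 × 2.48220 ≈ 372.33 mg.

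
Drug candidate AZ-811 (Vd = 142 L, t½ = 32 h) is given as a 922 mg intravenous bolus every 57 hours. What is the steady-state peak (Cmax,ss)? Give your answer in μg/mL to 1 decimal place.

τ/t½ = 57/32 ≈ 1.7812, so fraction remaining f = (1/2)^(57/32) ≈ 0.2909.
At steady state, accumulation factor R = 1/(1 − e^(−kτ)) ≈ 1.4102.
Single-dose peak C₀ = D/Vd = 922/142 ≈ 6.493 μg/mL.
Cmax,ss = C₀/(1 − f) ≈ 6.493/0.7091 ≈ 9.157 μg/mL.

9.2 μg/mL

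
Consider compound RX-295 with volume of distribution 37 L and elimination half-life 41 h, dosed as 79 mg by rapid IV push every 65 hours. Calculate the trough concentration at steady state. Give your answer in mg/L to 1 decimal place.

Over one 65-h interval, 65/41 ≈ 1.5854 half-lives elapse, leaving f ≈ 0.3332 of each dose.
At steady state, accumulation factor R = 1/(1 − e^(−kτ)) ≈ 1.4997.
Each bolus raises the concentration by D/Vd = 79/37 ≈ 2.135 mg/L.
Cmax,ss = C₀/(1 − f) ≈ 2.135/0.6668 ≈ 3.202 mg/L.
One interval later, Cmin,ss = Cmax,ss·e^(−kτ) ≈ 3.202 × 0.3332 ≈ 1.067 mg/L.

1.1 mg/L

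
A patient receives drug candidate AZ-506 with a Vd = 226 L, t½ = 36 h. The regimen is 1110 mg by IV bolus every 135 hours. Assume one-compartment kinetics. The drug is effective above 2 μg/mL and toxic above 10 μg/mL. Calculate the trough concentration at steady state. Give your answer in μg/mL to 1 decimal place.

k = ln2/t½ = ln2/36 ≈ 0.019254 h⁻¹; fraction remaining f = e^(−kτ) = e^(−0.019254×135) ≈ 0.0743.
At steady state, accumulation factor R = 1/(1 − e^(−kτ)) ≈ 1.0803.
Each bolus raises the concentration by D/Vd = 1110/226 ≈ 4.912 μg/mL.
Cmax,ss = C₀/(1 − f) ≈ 4.912/0.9257 ≈ 5.306 μg/mL.
One interval later, Cmin,ss = Cmax,ss·e^(−kτ) ≈ 5.306 × 0.0743 ≈ 0.394 μg/mL.
Trough 0.4 μg/mL vs MEC 2 μg/mL: subtherapeutic.

0.4 μg/mL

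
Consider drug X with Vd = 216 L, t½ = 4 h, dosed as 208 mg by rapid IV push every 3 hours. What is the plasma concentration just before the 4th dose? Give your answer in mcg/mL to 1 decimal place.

f = (1/2)^(τ/t½) = (1/2)^(3/4) ≈ 0.5946.
C₀ = D/Vd = 208/216 ≈ 0.963 mcg/mL.
Before the 4th dose, 3 doses have been given. Superposition: Cmin = C₀·(f + f² + … + f^3).
≈ 0.963 × (0.5946 + 0.3535 + 0.2102) ≈ 0.963 × 1.1583 ≈ 1.115 mcg/mL.

1.1 mcg/mL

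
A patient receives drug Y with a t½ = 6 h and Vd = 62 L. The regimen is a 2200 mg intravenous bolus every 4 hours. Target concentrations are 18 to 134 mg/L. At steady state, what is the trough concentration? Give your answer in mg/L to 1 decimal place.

τ/t½ = 4/6 ≈ 0.66667, so fraction remaining f = (1/2)^(4/6) ≈ 0.6300.
Accumulation ratio R = 1/(1 − f) ≈ 1/0.3700 ≈ 2.7027.
Single-dose peak C₀ = D/Vd = 2200/62 ≈ 35.484 mg/L.
Steady-state peak Cmax,ss = C₀·R ≈ 35.484 × 2.7027 ≈ 95.903 mg/L.
Steady-state trough Cmin,ss = Cmax,ss·f ≈ 95.903 × 0.6300 ≈ 60.419 mg/L.
Trough 60.4 mg/L vs MEC 18 mg/L: adequate.

60.4 mg/L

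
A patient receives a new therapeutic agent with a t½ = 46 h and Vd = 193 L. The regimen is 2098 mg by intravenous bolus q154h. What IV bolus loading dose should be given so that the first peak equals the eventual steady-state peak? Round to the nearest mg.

f = (1/2)^(154/46) ≈ 0.098221; accumulation ratio R = 1/(1−f) ≈ 1.10892.
Loading dose to hit Cmax,ss on first dose: D_load = D_maint·R ≈ 2098 × 1.10892 ≈ 2326.51 mg.

2327 mg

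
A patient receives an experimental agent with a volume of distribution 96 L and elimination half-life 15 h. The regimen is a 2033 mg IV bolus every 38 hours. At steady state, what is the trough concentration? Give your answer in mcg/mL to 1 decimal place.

Over one 38-h interval, 38/15 ≈ 2.5333 half-lives elapse, leaving f ≈ 0.1727 of each dose.
Single-dose peak C₀ = D/Vd = 2033/96 ≈ 21.177 mcg/mL.
Steady-state trough Cmin,ss = C₀·f/(1−f) ≈ 21.177 × 0.1727/0.8273 ≈ 4.421 mcg/mL.

4.4 mcg/mL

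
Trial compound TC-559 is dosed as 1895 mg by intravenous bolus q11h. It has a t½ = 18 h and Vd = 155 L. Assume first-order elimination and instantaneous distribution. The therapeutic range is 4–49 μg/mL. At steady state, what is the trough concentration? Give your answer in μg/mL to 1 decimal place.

k = ln2/t½ = ln2/18 ≈ 0.038508 h⁻¹; fraction remaining f = e^(−kτ) = e^(−0.038508×11) ≈ 0.6547.
At steady state, accumulation factor R = 1/(1 − e^(−kτ)) ≈ 2.8960.
Single-dose peak C₀ = D/Vd = 1895/155 ≈ 12.226 μg/mL.
Steady-state peak Cmax,ss = C₀·R ≈ 12.226 × 2.8960 ≈ 35.406 μg/mL.
One interval later, Cmin,ss = Cmax,ss·e^(−kτ) ≈ 35.406 × 0.6547 ≈ 23.180 μg/mL.
Trough 23.2 μg/mL vs MEC 4 μg/mL: adequate.

23.2 μg/mL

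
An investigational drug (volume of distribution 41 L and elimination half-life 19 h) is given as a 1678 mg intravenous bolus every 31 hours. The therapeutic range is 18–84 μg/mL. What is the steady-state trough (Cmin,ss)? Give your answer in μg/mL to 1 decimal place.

19.5 μg/mL

τ/t½ = 31/19 ≈ 1.6316, so fraction remaining f = (1/2)^(31/19) ≈ 0.3227.
Single-dose peak C₀ = D/Vd = 1678/41 ≈ 40.927 μg/mL.
Steady-state trough Cmin,ss = C₀·f/(1−f) ≈ 40.927 × 0.3227/0.6773 ≈ 19.500 μg/mL.
Trough 19.5 μg/mL vs MEC 18 μg/mL: adequate.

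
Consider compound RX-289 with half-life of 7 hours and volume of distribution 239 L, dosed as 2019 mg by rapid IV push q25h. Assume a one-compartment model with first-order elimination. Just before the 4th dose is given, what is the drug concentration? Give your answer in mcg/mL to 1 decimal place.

f = (1/2)^(τ/t½) = (1/2)^(25/7) ≈ 0.0841.
C₀ = D/Vd = 2019/239 ≈ 8.448 mcg/mL.
Before the 4th dose, 3 doses have been given. Superposition: Cmin = C₀·(f + f² + … + f^3).
≈ 8.448 × (0.0841 + 0.0071 + 0.0006) ≈ 8.448 × 0.0918 ≈ 0.776 mcg/mL.

0.8 mcg/mL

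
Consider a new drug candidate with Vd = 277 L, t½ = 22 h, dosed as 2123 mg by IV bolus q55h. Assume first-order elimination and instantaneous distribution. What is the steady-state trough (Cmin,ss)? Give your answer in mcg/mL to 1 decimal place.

1.6 mcg/mL

τ/t½ = 55/22 ≈ 2.5, so fraction remaining f = (1/2)^(55/22) ≈ 0.1768.
At steady state, accumulation factor R = 1/(1 − e^(−kτ)) ≈ 1.2148.
Each bolus raises the concentration by D/Vd = 2123/277 ≈ 7.664 mcg/mL.
Steady-state peak Cmax,ss = C₀·R ≈ 7.664 × 1.2148 ≈ 9.310 mcg/mL.
Steady-state trough Cmin,ss = Cmax,ss·f ≈ 9.310 × 0.1768 ≈ 1.646 mcg/mL.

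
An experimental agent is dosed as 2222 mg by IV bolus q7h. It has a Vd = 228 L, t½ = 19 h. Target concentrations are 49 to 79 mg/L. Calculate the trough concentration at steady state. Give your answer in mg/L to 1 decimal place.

τ/t½ = 7/19 ≈ 0.36842, so fraction remaining f = (1/2)^(7/19) ≈ 0.7746.
Each bolus raises the concentration by D/Vd = 2222/228 ≈ 9.746 mg/L.
Steady-state trough Cmin,ss = C₀·f/(1−f) ≈ 9.746 × 0.7746/0.2254 ≈ 33.493 mg/L.
Trough 33.5 mg/L vs MEC 49 mg/L: subtherapeutic.

33.5 mg/L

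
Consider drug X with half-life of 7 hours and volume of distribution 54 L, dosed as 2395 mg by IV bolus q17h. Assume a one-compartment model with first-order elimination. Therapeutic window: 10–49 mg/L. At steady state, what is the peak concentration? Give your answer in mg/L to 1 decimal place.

54.5 mg/L

Over one 17-h interval, 17/7 ≈ 2.4286 half-lives elapse, leaving f ≈ 0.1857 of each dose.
Accumulation ratio R = 1/(1 − f) ≈ 1/0.8143 ≈ 1.2280.
Each bolus raises the concentration by D/Vd = 2395/54 ≈ 44.352 mg/L.
Steady-state peak Cmax,ss = C₀·R ≈ 44.352 × 1.2280 ≈ 54.464 mg/L.
Peak 54.5 mg/L vs MTC 49 mg/L: exceeds toxic threshold.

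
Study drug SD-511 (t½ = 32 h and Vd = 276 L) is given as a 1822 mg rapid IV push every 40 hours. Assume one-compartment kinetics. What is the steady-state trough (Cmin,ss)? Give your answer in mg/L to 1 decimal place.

τ/t½ = 40/32 ≈ 1.25, so fraction remaining f = (1/2)^(40/32) ≈ 0.4204.
Accumulation ratio R = 1/(1 − f) ≈ 1/0.5796 ≈ 1.7253.
Single-dose peak C₀ = D/Vd = 1822/276 ≈ 6.601 mg/L.
Steady-state peak Cmax,ss = C₀·R ≈ 6.601 × 1.7253 ≈ 11.389 mg/L.
One interval later, Cmin,ss = Cmax,ss·e^(−kτ) ≈ 11.389 × 0.4204 ≈ 4.788 mg/L.

4.8 mg/L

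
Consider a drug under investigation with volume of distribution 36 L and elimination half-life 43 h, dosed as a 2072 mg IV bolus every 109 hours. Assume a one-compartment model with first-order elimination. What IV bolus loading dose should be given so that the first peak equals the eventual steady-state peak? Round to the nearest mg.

2504 mg

f = (1/2)^(109/43) ≈ 0.172554; accumulation ratio R = 1/(1−f) ≈ 1.20854.
Loading dose to hit Cmax,ss on first dose: D_load = D_maint·R ≈ 2072 × 1.20854 ≈ 2504.09 mg.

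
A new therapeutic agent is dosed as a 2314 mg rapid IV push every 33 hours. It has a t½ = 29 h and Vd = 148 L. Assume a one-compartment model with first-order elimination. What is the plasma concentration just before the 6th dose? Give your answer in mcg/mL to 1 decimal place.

12.8 mcg/mL

f = (1/2)^(τ/t½) = (1/2)^(33/29) ≈ 0.4544.
C₀ = D/Vd = 2314/148 ≈ 15.635 mcg/mL.
Before the 6th dose, 5 doses have been given. Superposition: Cmin = C₀·(f + f² + … + f^5).
≈ 15.635 × (0.4544 + 0.2065 + 0.0938 + 0.0426 + 0.0194) ≈ 15.635 × 0.8167 ≈ 12.769 mcg/mL.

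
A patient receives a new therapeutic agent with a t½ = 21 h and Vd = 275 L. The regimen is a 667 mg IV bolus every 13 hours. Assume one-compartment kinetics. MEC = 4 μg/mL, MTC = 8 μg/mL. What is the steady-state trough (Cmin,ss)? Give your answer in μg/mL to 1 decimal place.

4.5 μg/mL

Over one 13-h interval, 13/21 ≈ 0.61905 half-lives elapse, leaving f ≈ 0.6511 of each dose.
Accumulation ratio R = 1/(1 − f) ≈ 1/0.3489 ≈ 2.8662.
Single-dose peak C₀ = D/Vd = 667/275 ≈ 2.425 μg/mL.
Cmax,ss = C₀/(1 − f) ≈ 2.425/0.3489 ≈ 6.950 μg/mL.
Steady-state trough Cmin,ss = Cmax,ss·f ≈ 6.950 × 0.6511 ≈ 4.525 μg/mL.
Trough 4.5 μg/mL vs MEC 4 μg/mL: adequate.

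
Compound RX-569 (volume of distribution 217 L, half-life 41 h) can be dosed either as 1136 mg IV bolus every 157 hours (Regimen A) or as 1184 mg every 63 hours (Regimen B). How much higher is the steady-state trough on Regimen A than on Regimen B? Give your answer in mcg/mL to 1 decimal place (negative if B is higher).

-2.5 mcg/mL

Regimen A: f = (1/2)^(157/41) ≈ 0.0704; Cmin,ss = (1136/217)·f/(1−f) ≈ 0.396 mcg/mL.
Regimen B: f = (1/2)^(63/41) ≈ 0.3447; Cmin,ss = (1184/217)·f/(1−f) ≈ 2.870 mcg/mL.
Difference ≈ 0.396 − 2.870 ≈ -2.474 mcg/mL.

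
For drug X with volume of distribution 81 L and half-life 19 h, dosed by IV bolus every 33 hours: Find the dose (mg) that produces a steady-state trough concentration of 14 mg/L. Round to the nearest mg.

2646 mg

τ/t½ = 33/19 ≈ 1.7368, so f = (1/2)^(33/19) ≈ 0.300026.
Cmin,ss = (D/Vd)·f/(1−f), so D = Cmin,ss·Vd·(1−f)/f.
D = 14 × 81 × (1−f)/f ≈ 14 × 81 × 2.33304 ≈ 2645.67 mg.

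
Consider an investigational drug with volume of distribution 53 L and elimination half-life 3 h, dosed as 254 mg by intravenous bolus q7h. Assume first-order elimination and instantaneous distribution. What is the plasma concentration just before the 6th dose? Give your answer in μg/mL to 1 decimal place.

f = (1/2)^(τ/t½) = (1/2)^(7/3) ≈ 0.1984.
C₀ = D/Vd = 254/53 ≈ 4.792 μg/mL.
Before the 6th dose, 5 doses have been given. Superposition: Cmin = C₀·(f + f² + … + f^5).
≈ 4.792 × (0.1984 + 0.0394 + 0.0078 + 0.0015 + 0.0003) ≈ 4.792 × 0.2474 ≈ 1.186 μg/mL.

1.2 μg/mL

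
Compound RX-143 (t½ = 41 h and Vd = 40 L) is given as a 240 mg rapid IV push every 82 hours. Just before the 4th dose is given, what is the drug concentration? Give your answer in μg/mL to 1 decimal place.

f = (1/2)^(τ/t½) = (1/2)^(82/41) ≈ 0.2500.
C₀ = D/Vd = 240/40 ≈ 6.000 μg/mL.
Before the 4th dose, 3 doses have been given. Superposition: Cmin = C₀·(f + f² + … + f^3).
≈ 6.000 × (0.2500 + 0.0625 + 0.0156) ≈ 6.000 × 0.3281 ≈ 1.969 μg/mL.

2.0 μg/mL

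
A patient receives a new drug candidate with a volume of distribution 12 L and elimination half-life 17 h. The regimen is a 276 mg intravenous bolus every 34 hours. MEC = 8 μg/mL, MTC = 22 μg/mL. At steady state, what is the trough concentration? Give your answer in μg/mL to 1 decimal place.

τ = 34 h = 2 half-lives, so f = (1/2)^2 = 0.25.
Accumulation ratio R = 1/(1 − f) = 1/0.75 = 4/3.
Single-dose peak C₀ = D/Vd = 276/12 = 23 μg/mL.
Steady-state peak Cmax,ss = C₀·R = 23 × 4/3 ≈ 30.667 μg/mL.
Steady-state trough Cmin,ss = Cmax,ss·f ≈ 30.667 × 0.25 ≈ 7.667 μg/mL.
Trough 7.7 μg/mL vs MEC 8 μg/mL: subtherapeutic.

7.7 μg/mL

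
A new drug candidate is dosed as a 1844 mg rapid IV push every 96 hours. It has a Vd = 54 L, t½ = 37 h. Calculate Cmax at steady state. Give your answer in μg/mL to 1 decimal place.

τ/t½ = 96/37 ≈ 2.5946, so fraction remaining f = (1/2)^(96/37) ≈ 0.1656.
Accumulation ratio R = 1/(1 − f) ≈ 1/0.8344 ≈ 1.1985.
Single-dose peak C₀ = D/Vd = 1844/54 ≈ 34.148 μg/mL.
Cmax,ss = C₀/(1 − f) ≈ 34.148/0.8344 ≈ 40.925 μg/mL.

40.9 μg/mL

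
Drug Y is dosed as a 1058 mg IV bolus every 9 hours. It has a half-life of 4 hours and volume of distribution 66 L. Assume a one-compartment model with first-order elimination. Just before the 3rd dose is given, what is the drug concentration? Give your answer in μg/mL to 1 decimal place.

4.1 μg/mL

f = (1/2)^(τ/t½) = (1/2)^(9/4) ≈ 0.2102.
C₀ = D/Vd = 1058/66 ≈ 16.030 μg/mL.
Before the 3rd dose, 2 doses have been given. Superposition: Cmin = C₀·(f + f²).
≈ 16.030 × (0.2102 + 0.0442) ≈ 16.030 × 0.2544 ≈ 4.078 μg/mL.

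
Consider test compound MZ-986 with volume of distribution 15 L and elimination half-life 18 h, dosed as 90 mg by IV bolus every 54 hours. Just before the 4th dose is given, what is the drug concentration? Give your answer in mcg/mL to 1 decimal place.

f = (1/2)^(τ/t½) = (1/2)^(54/18) ≈ 0.1250.
C₀ = D/Vd = 90/15 ≈ 6.000 mcg/mL.
Before the 4th dose, 3 doses have been given. Superposition: Cmin = C₀·(f + f² + … + f^3).
≈ 6.000 × (0.1250 + 0.0156 + 0.0020) ≈ 6.000 × 0.1426 ≈ 0.856 mcg/mL.

0.9 mcg/mL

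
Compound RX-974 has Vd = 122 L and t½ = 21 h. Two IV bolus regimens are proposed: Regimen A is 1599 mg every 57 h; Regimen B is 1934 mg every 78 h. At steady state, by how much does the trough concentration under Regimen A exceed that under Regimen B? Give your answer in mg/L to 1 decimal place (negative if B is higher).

Regimen A: f = (1/2)^(57/21) ≈ 0.1524; Cmin,ss = (1599/122)·f/(1−f) ≈ 2.357 mg/L.
Regimen B: f = (1/2)^(78/21) ≈ 0.0762; Cmin,ss = (1934/122)·f/(1−f) ≈ 1.308 mg/L.
Difference ≈ 2.357 − 1.308 ≈ 1.049 mg/L.

1.0 mg/L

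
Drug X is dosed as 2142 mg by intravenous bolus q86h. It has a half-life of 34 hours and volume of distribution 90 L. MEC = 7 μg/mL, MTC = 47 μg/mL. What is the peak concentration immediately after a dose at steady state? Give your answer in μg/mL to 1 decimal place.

28.8 μg/mL

Over one 86-h interval, 86/34 ≈ 2.5294 half-lives elapse, leaving f ≈ 0.1732 of each dose.
At steady state, accumulation factor R = 1/(1 − e^(−kτ)) ≈ 1.2095.
Single-dose peak C₀ = D/Vd = 2142/90 ≈ 23.800 μg/mL.
Steady-state peak Cmax,ss = C₀·R ≈ 23.800 × 1.2095 ≈ 28.786 μg/mL.
Peak 28.8 μg/mL vs MTC 47 μg/mL: below toxic threshold.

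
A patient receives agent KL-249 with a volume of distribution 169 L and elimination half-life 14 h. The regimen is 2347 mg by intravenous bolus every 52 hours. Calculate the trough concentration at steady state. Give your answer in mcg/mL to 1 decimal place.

1.1 mcg/mL

Over one 52-h interval, 52/14 ≈ 3.7143 half-lives elapse, leaving f ≈ 0.0762 of each dose.
Single-dose peak C₀ = D/Vd = 2347/169 ≈ 13.888 mcg/mL.
Steady-state trough Cmin,ss = C₀·f/(1−f) ≈ 13.888 × 0.0762/0.9238 ≈ 1.146 mcg/mL.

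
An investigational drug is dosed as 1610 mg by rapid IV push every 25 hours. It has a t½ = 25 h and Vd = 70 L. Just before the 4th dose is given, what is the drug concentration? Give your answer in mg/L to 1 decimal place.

20.1 mg/L

f = (1/2)^(τ/t½) = (1/2)^(25/25) ≈ 0.5000.
C₀ = D/Vd = 1610/70 ≈ 23.000 mg/L.
Before the 4th dose, 3 doses have been given. Superposition: Cmin = C₀·(f + f² + … + f^3).
≈ 23.000 × (0.5000 + 0.2500 + 0.1250) ≈ 23.000 × 0.8750 ≈ 20.125 mg/L.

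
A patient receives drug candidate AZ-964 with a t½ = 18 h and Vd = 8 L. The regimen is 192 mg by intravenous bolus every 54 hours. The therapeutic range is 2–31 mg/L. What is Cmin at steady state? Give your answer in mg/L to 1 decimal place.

3.4 mg/L

The dosing interval is 3 half-lives, so f = 2^(−3) = 0.125.
At steady state, R = 1/(1 − 0.125) = 8/7.
Single-dose peak C₀ = D/Vd = 192/8 = 24 mg/L.
Steady-state peak Cmax,ss = C₀·R = 24 × 8/7 ≈ 27.429 mg/L.
Steady-state trough Cmin,ss = Cmax,ss·f ≈ 27.429 × 0.125 ≈ 3.429 mg/L.
Trough 3.4 mg/L vs MEC 2 mg/L: adequate.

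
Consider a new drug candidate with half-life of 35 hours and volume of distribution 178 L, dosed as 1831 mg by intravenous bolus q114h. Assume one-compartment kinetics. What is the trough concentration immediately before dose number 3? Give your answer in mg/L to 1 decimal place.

1.2 mg/L

f = (1/2)^(τ/t½) = (1/2)^(114/35) ≈ 0.1046.
C₀ = D/Vd = 1831/178 ≈ 10.287 mg/L.
Before the 3rd dose, 2 doses have been given. Superposition: Cmin = C₀·(f + f²).
≈ 10.287 × (0.1046 + 0.0109) ≈ 10.287 × 0.1155 ≈ 1.188 mg/L.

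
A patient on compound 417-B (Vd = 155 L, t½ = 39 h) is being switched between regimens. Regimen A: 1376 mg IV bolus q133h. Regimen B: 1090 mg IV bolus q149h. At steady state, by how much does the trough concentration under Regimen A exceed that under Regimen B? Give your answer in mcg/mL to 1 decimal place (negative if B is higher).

0.4 mcg/mL

Regimen A: f = (1/2)^(133/39) ≈ 0.0941; Cmin,ss = (1376/155)·f/(1−f) ≈ 0.922 mcg/mL.
Regimen B: f = (1/2)^(149/39) ≈ 0.0708; Cmin,ss = (1090/155)·f/(1−f) ≈ 0.536 mcg/mL.
Difference ≈ 0.922 − 0.536 ≈ 0.386 mcg/mL.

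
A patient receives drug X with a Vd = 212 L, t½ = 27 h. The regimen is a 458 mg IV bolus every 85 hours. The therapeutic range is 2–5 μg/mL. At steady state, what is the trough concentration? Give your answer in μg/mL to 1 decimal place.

0.3 μg/mL

Over one 85-h interval, 85/27 ≈ 3.1481 half-lives elapse, leaving f ≈ 0.1128 of each dose.
Each bolus raises the concentration by D/Vd = 458/212 ≈ 2.160 μg/mL.
Steady-state trough Cmin,ss = C₀·f/(1−f) ≈ 2.160 × 0.1128/0.8872 ≈ 0.275 μg/mL.
Trough 0.3 μg/mL vs MEC 2 μg/mL: subtherapeutic.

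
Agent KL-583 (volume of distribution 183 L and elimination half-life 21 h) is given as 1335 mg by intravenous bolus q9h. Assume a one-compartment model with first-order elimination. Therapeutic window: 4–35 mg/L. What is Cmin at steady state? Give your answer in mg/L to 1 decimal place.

21.1 mg/L

Over one 9-h interval, 9/21 ≈ 0.42857 half-lives elapse, leaving f ≈ 0.7430 of each dose.
Single-dose peak C₀ = D/Vd = 1335/183 ≈ 7.295 mg/L.
Steady-state trough Cmin,ss = C₀·f/(1−f) ≈ 7.295 × 0.7430/0.2570 ≈ 21.090 mg/L.
Trough 21.1 mg/L vs MEC 4 mg/L: adequate.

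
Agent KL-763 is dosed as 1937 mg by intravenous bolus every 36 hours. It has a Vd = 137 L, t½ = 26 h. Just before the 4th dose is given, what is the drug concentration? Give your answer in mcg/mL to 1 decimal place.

f = (1/2)^(τ/t½) = (1/2)^(36/26) ≈ 0.3830.
C₀ = D/Vd = 1937/137 ≈ 14.139 mcg/mL.
Before the 4th dose, 3 doses have been given. Superposition: Cmin = C₀·(f + f² + … + f^3).
≈ 14.139 × (0.3830 + 0.1467 + 0.0562) ≈ 14.139 × 0.5859 ≈ 8.284 mcg/mL.

8.3 mcg/mL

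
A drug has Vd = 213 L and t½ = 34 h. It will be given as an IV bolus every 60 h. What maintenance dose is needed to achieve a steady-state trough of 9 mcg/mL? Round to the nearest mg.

τ/t½ = 60/34 ≈ 1.7647, so f = (1/2)^(60/34) ≈ 0.294287.
Cmin,ss = (D/Vd)·f/(1−f), so D = Cmin,ss·Vd·(1−f)/f.
D = 9 × 213 × (1−f)/f ≈ 9 × 213 × 2.39804 ≈ 4597.04 mg.

4597 mg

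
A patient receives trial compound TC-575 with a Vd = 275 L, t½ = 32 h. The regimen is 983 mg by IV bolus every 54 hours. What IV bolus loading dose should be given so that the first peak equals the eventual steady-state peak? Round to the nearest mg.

1426 mg

f = (1/2)^(54/32) ≈ 0.310464; accumulation ratio R = 1/(1−f) ≈ 1.45025.
Loading dose to hit Cmax,ss on first dose: D_load = D_maint·R ≈ 983 × 1.45025 ≈ 1425.60 mg.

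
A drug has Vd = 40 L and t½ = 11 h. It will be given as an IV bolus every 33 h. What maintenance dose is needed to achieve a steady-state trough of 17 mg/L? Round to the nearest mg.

4760 mg

τ/t½ = 33/11 ≈ 3, so f = (1/2)^(33/11) ≈ 0.125000.
Cmin,ss = (D/Vd)·f/(1−f), so D = Cmin,ss·Vd·(1−f)/f.
D = 17 × 40 × (1−f)/f ≈ 17 × 40 × 7.00000 ≈ 4760.00 mg.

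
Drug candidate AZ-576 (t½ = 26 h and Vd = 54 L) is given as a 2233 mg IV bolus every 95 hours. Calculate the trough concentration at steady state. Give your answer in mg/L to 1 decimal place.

Over one 95-h interval, 95/26 ≈ 3.6538 half-lives elapse, leaving f ≈ 0.0794 of each dose.
Each bolus raises the concentration by D/Vd = 2233/54 ≈ 41.352 mg/L.
Steady-state trough Cmin,ss = C₀·f/(1−f) ≈ 41.352 × 0.0794/0.9206 ≈ 3.567 mg/L.

3.6 mg/L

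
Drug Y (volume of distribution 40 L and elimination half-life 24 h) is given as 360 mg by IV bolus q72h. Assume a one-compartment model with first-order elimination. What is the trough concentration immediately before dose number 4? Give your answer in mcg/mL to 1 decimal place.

1.3 mcg/mL

f = (1/2)^(τ/t½) = (1/2)^(72/24) ≈ 0.1250.
C₀ = D/Vd = 360/40 ≈ 9.000 mcg/mL.
Before the 4th dose, 3 doses have been given. Superposition: Cmin = C₀·(f + f² + … + f^3).
≈ 9.000 × (0.1250 + 0.0156 + 0.0020) ≈ 9.000 × 0.1426 ≈ 1.283 mcg/mL.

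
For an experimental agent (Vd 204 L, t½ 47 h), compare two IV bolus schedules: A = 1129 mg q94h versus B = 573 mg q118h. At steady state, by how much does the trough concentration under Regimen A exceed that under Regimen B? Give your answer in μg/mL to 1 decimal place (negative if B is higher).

1.2 μg/mL

Regimen A: f = (1/2)^(94/47) ≈ 0.2500; Cmin,ss = (1129/204)·f/(1−f) ≈ 1.845 μg/mL.
Regimen B: f = (1/2)^(118/47) ≈ 0.1755; Cmin,ss = (573/204)·f/(1−f) ≈ 0.598 μg/mL.
Difference ≈ 1.845 − 0.598 ≈ 1.247 μg/mL.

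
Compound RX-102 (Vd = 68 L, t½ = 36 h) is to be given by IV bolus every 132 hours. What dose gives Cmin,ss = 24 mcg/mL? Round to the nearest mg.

τ/t½ = 132/36 ≈ 3.6667, so f = (1/2)^(132/36) ≈ 0.078745.
Cmin,ss = (D/Vd)·f/(1−f), so D = Cmin,ss·Vd·(1−f)/f.
D = 24 × 68 × (1−f)/f ≈ 24 × 68 × 11.69922 ≈ 19093.13 mg.

19093 mg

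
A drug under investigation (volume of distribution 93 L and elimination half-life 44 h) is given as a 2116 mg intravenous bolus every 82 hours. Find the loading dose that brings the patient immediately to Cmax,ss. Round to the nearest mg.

f = (1/2)^(82/44) ≈ 0.274783; accumulation ratio R = 1/(1−f) ≈ 1.37890.
Loading dose to hit Cmax,ss on first dose: D_load = D_maint·R ≈ 2116 × 1.37890 ≈ 2917.75 mg.

2918 mg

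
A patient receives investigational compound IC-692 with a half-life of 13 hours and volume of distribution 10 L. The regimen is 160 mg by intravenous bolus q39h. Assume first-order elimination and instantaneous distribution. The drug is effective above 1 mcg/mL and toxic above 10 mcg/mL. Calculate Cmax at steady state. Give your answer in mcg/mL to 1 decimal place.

18.3 mcg/mL

τ = 39 h = 3 half-lives, so f = (1/2)^3 = 0.125.
At steady state, R = 1/(1 − 0.125) = 8/7.
Single-dose peak C₀ = D/Vd = 160/10 = 16 mcg/mL.
Steady-state peak Cmax,ss = C₀·R = 16 × 8/7 ≈ 18.286 mcg/mL.
Peak 18.3 mcg/mL vs MTC 10 mcg/mL: exceeds toxic threshold.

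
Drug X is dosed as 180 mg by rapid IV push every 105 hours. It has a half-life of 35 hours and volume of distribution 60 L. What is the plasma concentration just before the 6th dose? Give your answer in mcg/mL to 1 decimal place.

0.4 mcg/mL

f = (1/2)^(τ/t½) = (1/2)^(105/35) ≈ 0.1250.
C₀ = D/Vd = 180/60 ≈ 3.000 mcg/mL.
Before the 6th dose, 5 doses have been given. Superposition: Cmin = C₀·(f + f² + … + f^5).
≈ 3.000 × (0.1250 + 0.0156 + 0.0020 + 0.0002 + 0.0000) ≈ 3.000 × 0.1428 ≈ 0.428 mcg/mL.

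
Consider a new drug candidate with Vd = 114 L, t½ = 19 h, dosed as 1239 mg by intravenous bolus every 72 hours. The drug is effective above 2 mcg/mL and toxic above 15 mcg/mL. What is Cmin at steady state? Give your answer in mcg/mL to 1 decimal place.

0.8 mcg/mL

Over one 72-h interval, 72/19 ≈ 3.7895 half-lives elapse, leaving f ≈ 0.0723 of each dose.
At steady state, accumulation factor R = 1/(1 − e^(−kτ)) ≈ 1.0779.
Each bolus raises the concentration by D/Vd = 1239/114 ≈ 10.868 mcg/mL.
Steady-state peak Cmax,ss = C₀·R ≈ 10.868 × 1.0779 ≈ 11.715 mcg/mL.
One interval later, Cmin,ss = Cmax,ss·e^(−kτ) ≈ 11.715 × 0.0723 ≈ 0.847 mcg/mL.
Trough 0.8 mcg/mL vs MEC 2 mcg/mL: subtherapeutic.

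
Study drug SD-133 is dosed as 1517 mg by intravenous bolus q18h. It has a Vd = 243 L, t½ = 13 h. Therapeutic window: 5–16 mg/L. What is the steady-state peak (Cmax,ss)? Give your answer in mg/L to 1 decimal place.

Over one 18-h interval, 18/13 ≈ 1.3846 half-lives elapse, leaving f ≈ 0.3830 of each dose.
At steady state, accumulation factor R = 1/(1 − e^(−kτ)) ≈ 1.6207.
Each bolus raises the concentration by D/Vd = 1517/243 ≈ 6.243 mg/L.
Cmax,ss = C₀/(1 − f) ≈ 6.243/0.6170 ≈ 10.118 mg/L.
Peak 10.1 mg/L vs MTC 16 mg/L: below toxic threshold.

10.1 mg/L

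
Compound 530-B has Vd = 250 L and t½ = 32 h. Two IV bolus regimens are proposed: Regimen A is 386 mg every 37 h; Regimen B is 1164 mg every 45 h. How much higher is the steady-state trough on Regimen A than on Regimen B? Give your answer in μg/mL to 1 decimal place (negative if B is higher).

-1.6 μg/mL

Regimen A: f = (1/2)^(37/32) ≈ 0.4487; Cmin,ss = (386/250)·f/(1−f) ≈ 1.257 μg/mL.
Regimen B: f = (1/2)^(45/32) ≈ 0.3773; Cmin,ss = (1164/250)·f/(1−f) ≈ 2.821 μg/mL.
Difference ≈ 1.257 − 2.821 ≈ -1.564 μg/mL.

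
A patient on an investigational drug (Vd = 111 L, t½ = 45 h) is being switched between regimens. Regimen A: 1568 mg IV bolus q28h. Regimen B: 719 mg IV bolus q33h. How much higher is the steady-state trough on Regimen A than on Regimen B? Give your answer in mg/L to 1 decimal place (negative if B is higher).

16.4 mg/L

Regimen A: f = (1/2)^(28/45) ≈ 0.6497; Cmin,ss = (1568/111)·f/(1−f) ≈ 26.200 mg/L.
Regimen B: f = (1/2)^(33/45) ≈ 0.6015; Cmin,ss = (719/111)·f/(1−f) ≈ 9.777 mg/L.
Difference ≈ 26.200 − 9.777 ≈ 16.423 mg/L.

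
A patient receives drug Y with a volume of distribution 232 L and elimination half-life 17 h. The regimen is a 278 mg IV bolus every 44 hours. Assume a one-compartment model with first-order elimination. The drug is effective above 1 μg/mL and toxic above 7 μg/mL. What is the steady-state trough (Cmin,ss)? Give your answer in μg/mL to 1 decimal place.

0.2 μg/mL

Over one 44-h interval, 44/17 ≈ 2.5882 half-lives elapse, leaving f ≈ 0.1663 of each dose.
At steady state, accumulation factor R = 1/(1 − e^(−kτ)) ≈ 1.1995.
Single-dose peak C₀ = D/Vd = 278/232 ≈ 1.198 μg/mL.
Steady-state peak Cmax,ss = C₀·R ≈ 1.198 × 1.1995 ≈ 1.437 μg/mL.
One interval later, Cmin,ss = Cmax,ss·e^(−kτ) ≈ 1.437 × 0.1663 ≈ 0.239 μg/mL.
Trough 0.2 μg/mL vs MEC 1 μg/mL: subtherapeutic.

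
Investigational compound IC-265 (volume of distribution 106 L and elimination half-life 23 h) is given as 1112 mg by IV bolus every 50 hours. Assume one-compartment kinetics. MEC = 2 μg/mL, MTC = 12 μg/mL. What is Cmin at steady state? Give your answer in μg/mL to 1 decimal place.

Over one 50-h interval, 50/23 ≈ 2.1739 half-lives elapse, leaving f ≈ 0.2216 of each dose.
Accumulation ratio R = 1/(1 − f) ≈ 1/0.7784 ≈ 1.2847.
Single-dose peak C₀ = D/Vd = 1112/106 ≈ 10.491 μg/mL.
Cmax,ss = C₀/(1 − f) ≈ 10.491/0.7784 ≈ 13.478 μg/mL.
Steady-state trough Cmin,ss = Cmax,ss·f ≈ 13.478 × 0.2216 ≈ 2.987 μg/mL.
Trough 3.0 μg/mL vs MEC 2 μg/mL: adequate.

3.0 μg/mL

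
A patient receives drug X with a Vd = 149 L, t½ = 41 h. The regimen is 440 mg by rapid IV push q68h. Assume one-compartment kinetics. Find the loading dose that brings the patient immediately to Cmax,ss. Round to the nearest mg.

f = (1/2)^(68/41) ≈ 0.316760; accumulation ratio R = 1/(1−f) ≈ 1.46361.
Loading dose to hit Cmax,ss on first dose: D_load = D_maint·R ≈ 440 × 1.46361 ≈ 643.99 mg.

644 mg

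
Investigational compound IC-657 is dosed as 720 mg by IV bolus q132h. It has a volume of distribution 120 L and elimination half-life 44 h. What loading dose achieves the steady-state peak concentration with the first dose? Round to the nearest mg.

f = (1/2)^(132/44) ≈ 0.125000; accumulation ratio R = 1/(1−f) ≈ 1.14286.
Loading dose to hit Cmax,ss on first dose: D_load = D_maint·R ≈ 720 × 1.14286 ≈ 822.86 mg.

823 mg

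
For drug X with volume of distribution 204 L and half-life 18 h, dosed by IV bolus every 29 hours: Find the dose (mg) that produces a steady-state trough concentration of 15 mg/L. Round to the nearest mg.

6288 mg

τ/t½ = 29/18 ≈ 1.6111, so f = (1/2)^(29/18) ≈ 0.327346.
Cmin,ss = (D/Vd)·f/(1−f), so D = Cmin,ss·Vd·(1−f)/f.
D = 15 × 204 × (1−f)/f ≈ 15 × 204 × 2.05487 ≈ 6287.90 mg.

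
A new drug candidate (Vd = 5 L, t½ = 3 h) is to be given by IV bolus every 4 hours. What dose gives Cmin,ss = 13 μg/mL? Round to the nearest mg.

99 mg

τ/t½ = 4/3 ≈ 1.3333, so f = (1/2)^(4/3) ≈ 0.396850.
Cmin,ss = (D/Vd)·f/(1−f), so D = Cmin,ss·Vd·(1−f)/f.
D = 13 × 5 × (1−f)/f ≈ 13 × 5 × 1.51984 ≈ 98.79 mg.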